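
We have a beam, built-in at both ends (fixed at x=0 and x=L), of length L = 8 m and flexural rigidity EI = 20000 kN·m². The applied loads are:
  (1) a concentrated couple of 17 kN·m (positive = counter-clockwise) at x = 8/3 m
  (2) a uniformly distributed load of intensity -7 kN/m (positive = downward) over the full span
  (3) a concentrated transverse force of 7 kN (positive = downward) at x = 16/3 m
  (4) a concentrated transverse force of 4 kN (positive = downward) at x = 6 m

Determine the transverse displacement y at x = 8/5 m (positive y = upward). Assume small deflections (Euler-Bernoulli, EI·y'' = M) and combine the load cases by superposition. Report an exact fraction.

y(8/5) = 85283/63281250 m

Load 1 — applied couple M₀=17 kN·m at a=8/3 m (b=L-a=16/3):
  y_1 = (R_Ax³/6 - M_Ax²/2)/EI  [x≤a] with R_A=17/6, M_A=0 = ((17/6)·(8/5)³/6 - 0·(8/5)²/2)/20000 = 68/703125 m
Load 2 — uniform load w=-7 kN/m over full span:
  y_2 = -wx²(L-x)²/(24EI) = -(-7)·(8/5)²·(8-(8/5))²/(24·20000) = 1792/1171875 m
Load 3 — point force P=7 kN at a=16/3 m (b=L-a=8/3):
  y_3 = -Pb²x²(3aL-(3a+b)x)/(6L³EI)  [x≤a] = -7·(8/3)²·(8/5)²·(3·(16/3)·8-(3·(16/3)+(8/3))·(8/5))/(6·8³·20000) = -1288/6328125 m
Load 4 — point force P=4 kN at a=6 m (b=L-a=2):
  y_4 = -Pb²x²(3aL-(3a+b)x)/(6L³EI)  [x≤a] = -4·2²·(8/5)²·(3·6·8-(3·6+2)·(8/5))/(6·8³·20000) = -7/93750 m
Superposition: y = Σ y_i = 85283/63281250 m ≈ 0.001348 m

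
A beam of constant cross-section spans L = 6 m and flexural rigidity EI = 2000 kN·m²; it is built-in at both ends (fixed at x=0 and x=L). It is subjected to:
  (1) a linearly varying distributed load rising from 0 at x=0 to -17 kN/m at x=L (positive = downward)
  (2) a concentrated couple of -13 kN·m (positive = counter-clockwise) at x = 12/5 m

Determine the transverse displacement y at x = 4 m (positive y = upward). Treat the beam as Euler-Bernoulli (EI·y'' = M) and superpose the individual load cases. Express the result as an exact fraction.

Load 1 — triangular load w₀=-17 kN/m (0→w₀ over full span):
  y_1 = -w₀x²(L-x)²(x+2L)/(120LEI) = -(-17)·4²·(6-4)²·(4+2·6)/(120·6·2000) = 68/5625 m
Load 2 — applied couple M₀=-13 kN·m at a=12/5 m (b=L-a=18/5):
  y_2 = (R_Ax³/6 - M_Ax²/2 - M₀(x-a)²/2)/EI  [x>a] with R_A=-78/25, M_A=-39/25 = ((-78/25)·4³/6 - (-39/25)·4²/2 - (-13)·(4-(12/5))²/2)/2000 = -13/6250 m
Superposition: y = Σ y_i = 563/56250 m ≈ 0.010009 m

y(4) = 563/56250 m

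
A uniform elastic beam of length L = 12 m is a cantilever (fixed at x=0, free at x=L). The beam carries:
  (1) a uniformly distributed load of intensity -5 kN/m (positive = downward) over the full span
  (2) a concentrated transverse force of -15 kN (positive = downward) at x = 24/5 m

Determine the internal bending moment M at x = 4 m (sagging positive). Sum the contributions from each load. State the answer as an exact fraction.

M(4) = 172 kN·m

Load 1 — uniform load w=-5 kN/m over full span:
  M_1 = -w(L-x)²/2 = -(-5)·(12-4)²/2 = 160 kN·m
Load 2 — point force P=-15 kN at a=24/5 m (b=L-a=36/5):
  M_2 = -P(a-x)  [x≤a] = -(-15)·((24/5)-4) = 12 kN·m
Superposition: M = Σ M_i = 172 kN·m ≈ 172.000000 kN·m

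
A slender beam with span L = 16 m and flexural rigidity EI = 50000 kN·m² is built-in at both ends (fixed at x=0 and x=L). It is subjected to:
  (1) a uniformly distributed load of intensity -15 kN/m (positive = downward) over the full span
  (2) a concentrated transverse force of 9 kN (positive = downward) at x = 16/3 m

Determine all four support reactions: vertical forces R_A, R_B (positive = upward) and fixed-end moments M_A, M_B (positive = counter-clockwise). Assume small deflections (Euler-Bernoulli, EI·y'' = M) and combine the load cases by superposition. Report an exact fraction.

Load 1 — uniform load w=-15 kN/m over full span:
  R_A = wL/2 = (-15)·16/2 = -120 kN
  M_A = wL²/12 = (-15)·16²/12 = -320 kN·m
  R_B = wL/2 = (-15)·16/2 = -120 kN
  M_B = -wL²/12 = -(-15)·16²/12 = 320 kN·m
Load 2 — point force P=9 kN at a=16/3 m (b=L-a=32/3):
  R_A = Pb²(3a+b)/L³ = 9·(32/3)²·(3·(16/3)+(32/3))/16³ = 20/3 kN
  M_A = Pab²/L² = 9·(16/3)·(32/3)²/16² = 64/3 kN·m
  R_B = Pa²(a+3b)/L³ = 9·(16/3)²·((16/3)+3·(32/3))/16³ = 7/3 kN
  M_B = -Pa²b/L² = -9·(16/3)²·(32/3)/16² = -32/3 kN·m
Superposition: R_A = -340/3 kN, M_A = -896/3 kN·m, R_B = -353/3 kN, M_B = 928/3 kN·m

R_A = -340/3 kN, M_A = -896/3 kN·m, R_B = -353/3 kN, M_B = 928/3 kN·m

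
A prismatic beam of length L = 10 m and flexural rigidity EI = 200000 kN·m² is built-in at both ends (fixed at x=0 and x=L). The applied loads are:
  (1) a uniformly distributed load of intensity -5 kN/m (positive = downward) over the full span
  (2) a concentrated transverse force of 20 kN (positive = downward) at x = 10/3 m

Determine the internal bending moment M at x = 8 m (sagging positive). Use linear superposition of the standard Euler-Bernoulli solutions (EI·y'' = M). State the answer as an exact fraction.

Load 1 — uniform load w=-5 kN/m over full span:
  M_1 = wLx/2 - wL²/12 - wx²/2 = (-5)·10·8/2 - (-5)·10²/12 - (-5)·8²/2 = 5/3 kN·m
Load 2 — point force P=20 kN at a=10/3 m (b=L-a=20/3):
  M_2 = Pa²(a+3b)(L-x)/L³ - Pa²b/L²  [x>a] = 20·(10/3)²·((10/3)+3·(20/3))·(10-8)/10³ - 20·(10/3)²·(20/3)/10² = -40/9 kN·m
Superposition: M = Σ M_i = -25/9 kN·m ≈ -2.777778 kN·m

M(8) = -25/9 kN·m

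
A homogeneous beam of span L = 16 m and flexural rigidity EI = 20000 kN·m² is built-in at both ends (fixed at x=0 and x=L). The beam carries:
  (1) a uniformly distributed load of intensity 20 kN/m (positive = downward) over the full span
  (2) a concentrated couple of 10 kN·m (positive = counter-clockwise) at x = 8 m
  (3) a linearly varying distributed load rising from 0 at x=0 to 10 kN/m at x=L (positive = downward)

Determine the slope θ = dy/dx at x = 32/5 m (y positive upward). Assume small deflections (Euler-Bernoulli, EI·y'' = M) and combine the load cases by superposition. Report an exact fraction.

θ(32/5) = -3303/156250 rad

Load 1 — uniform load w=20 kN/m over full span:
  θ_1 = -wx(L-x)(L-2x)/(12EI) = -20·(32/5)·(16-(32/5))·(16-2·(32/5))/(12·20000) = -256/15625 rad
Load 2 — applied couple M₀=10 kN·m at a=8 m (b=L-a=8):
  θ_2 = (R_Ax²/2 - M_Ax)/EI  [x≤a] with R_A=15/16, M_A=5/2 = ((15/16)·(32/5)²/2 - (5/2)·(32/5))/20000 = 1/6250 rad
Load 3 — triangular load w₀=10 kN/m (0→w₀ over full span):
  θ_3 = -w₀(2x(L-x)(L-2x)(x+2L)+x²(L-x)²)/(120LEI) = -10·(2·(32/5)·(16-(32/5))·(16-2·(32/5))·((32/5)+2·16)+(32/5)²·(16-(32/5))²)/(120·16·20000) = -384/78125 rad
Superposition: θ = Σ θ_i = -3303/156250 rad ≈ -0.021139 rad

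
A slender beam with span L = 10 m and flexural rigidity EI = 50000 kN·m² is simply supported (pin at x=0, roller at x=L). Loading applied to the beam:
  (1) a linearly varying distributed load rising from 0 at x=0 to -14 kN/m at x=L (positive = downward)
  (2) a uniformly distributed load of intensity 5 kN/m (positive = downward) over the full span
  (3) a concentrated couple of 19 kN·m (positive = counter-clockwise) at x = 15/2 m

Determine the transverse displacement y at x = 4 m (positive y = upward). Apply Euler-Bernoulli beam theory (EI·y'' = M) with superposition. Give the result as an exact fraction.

Load 1 — triangular load w₀=-14 kN/m (0→w₀ over full span):
  y_1 = -w₀x(7L⁴-10L²x²+3x⁴)/(360LEI) = -(-14)·4·(7·10⁴-10·10²·4²+3·4⁴)/(360·10·50000) = 7987/468750 m
Load 2 — uniform load w=5 kN/m over full span:
  y_2 = -wx(L³-2Lx²+x³)/(24EI) = -5·4·(10³-2·10·4²+4³)/(24·50000) = -31/2500 m
Load 3 — applied couple M₀=19 kN·m at a=15/2 m (b=L-a=5/2):
  y_3 = (M₀x³/(6L)+C₁x)/EI  [x≤a] with C₁=M₀(3b²-L²)/(6L)=-1235/48 = (19·4³/(6·10)+(-1235/48)·4)/50000 = -1653/1000000 m
Superposition: y = Σ y_i = 44789/15000000 m ≈ 0.002986 m

y(4) = 44789/15000000 m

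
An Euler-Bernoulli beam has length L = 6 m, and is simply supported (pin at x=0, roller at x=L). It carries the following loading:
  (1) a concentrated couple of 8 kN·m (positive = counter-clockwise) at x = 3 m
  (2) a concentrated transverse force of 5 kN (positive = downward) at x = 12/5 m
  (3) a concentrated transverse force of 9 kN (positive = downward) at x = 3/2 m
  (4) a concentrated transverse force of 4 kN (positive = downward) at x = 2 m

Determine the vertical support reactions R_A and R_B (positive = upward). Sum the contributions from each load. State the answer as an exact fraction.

Load 1 — applied couple M₀=8 kN·m at a=3 m (b=L-a=3):
  R_A = M₀/L = 8/6 = 4/3 kN
  R_B = -M₀/L = -8/6 = -4/3 kN
Load 2 — point force P=5 kN at a=12/5 m (b=L-a=18/5):
  R_A = Pb/L = 5·(18/5)/6 = 3 kN
  R_B = Pa/L = 5·(12/5)/6 = 2 kN
Load 3 — point force P=9 kN at a=3/2 m (b=L-a=9/2):
  R_A = Pb/L = 9·(9/2)/6 = 27/4 kN
  R_B = Pa/L = 9·(3/2)/6 = 9/4 kN
Load 4 — point force P=4 kN at a=2 m (b=L-a=4):
  R_A = Pb/L = 4·4/6 = 8/3 kN
  R_B = Pa/L = 4·2/6 = 4/3 kN
Superposition: R_A = 55/4 kN, R_B = 17/4 kN

R_A = 55/4 kN, R_B = 17/4 kN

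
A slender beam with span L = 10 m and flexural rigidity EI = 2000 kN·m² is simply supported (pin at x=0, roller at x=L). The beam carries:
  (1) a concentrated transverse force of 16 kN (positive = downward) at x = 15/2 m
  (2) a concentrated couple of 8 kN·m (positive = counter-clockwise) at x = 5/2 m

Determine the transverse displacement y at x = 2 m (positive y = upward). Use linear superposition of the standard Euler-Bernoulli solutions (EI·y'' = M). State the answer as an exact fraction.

y(2) = -94/1875 m

Load 1 — point force P=16 kN at a=15/2 m (b=L-a=5/2):
  y_1 = -Pbx(L²-b²-x²)/(6LEI)  [x≤a] = -16·(5/2)·2·(10²-(5/2)²-2²)/(6·10·2000) = -359/6000 m
Load 2 — applied couple M₀=8 kN·m at a=5/2 m (b=L-a=15/2):
  y_2 = (M₀x³/(6L)+C₁x)/EI  [x≤a] with C₁=M₀(3b²-L²)/(6L)=55/6 = (8·2³/(6·10)+(55/6)·2)/2000 = 97/10000 m
Superposition: y = Σ y_i = -94/1875 m ≈ -0.050133 m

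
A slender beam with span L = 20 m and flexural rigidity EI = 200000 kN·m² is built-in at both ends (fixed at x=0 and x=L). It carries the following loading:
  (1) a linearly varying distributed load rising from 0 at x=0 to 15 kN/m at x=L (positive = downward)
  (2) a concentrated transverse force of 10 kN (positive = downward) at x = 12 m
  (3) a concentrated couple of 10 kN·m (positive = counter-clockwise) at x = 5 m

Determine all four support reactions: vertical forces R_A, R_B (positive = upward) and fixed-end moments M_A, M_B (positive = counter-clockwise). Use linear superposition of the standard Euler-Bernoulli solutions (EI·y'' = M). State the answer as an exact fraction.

R_A = 19633/400 kN, M_A = 8693/40 kN·m, R_B = 44367/400 kN, M_B = -13027/40 kN·m

Load 1 — triangular load w₀=15 kN/m (0→w₀ over full span):
  R_A = 3w₀L/20 = 3·15·20/20 = 45 kN
  M_A = w₀L²/30 = 15·20²/30 = 200 kN·m
  R_B = 7w₀L/20 = 7·15·20/20 = 105 kN
  M_B = -w₀L²/20 = -15·20²/20 = -300 kN·m
Load 2 — point force P=10 kN at a=12 m (b=L-a=8):
  R_A = Pb²(3a+b)/L³ = 10·8²·(3·12+8)/20³ = 88/25 kN
  M_A = Pab²/L² = 10·12·8²/20² = 96/5 kN·m
  R_B = Pa²(a+3b)/L³ = 10·12²·(12+3·8)/20³ = 162/25 kN
  M_B = -Pa²b/L² = -10·12²·8/20² = -144/5 kN·m
Load 3 — applied couple M₀=10 kN·m at a=5 m (b=L-a=15):
  R_A = 6M₀ab/L³ = 6·10·5·15/20³ = 9/16 kN
  M_A = M₀b(2a-b)/L² = 10·15·(2·5-15)/20² = -15/8 kN·m
  R_B = -6M₀ab/L³ = -6·10·5·15/20³ = -9/16 kN
  M_B = M₀a(2b-a)/L² = 10·5·(2·15-5)/20² = 25/8 kN·m
Superposition: R_A = 19633/400 kN, M_A = 8693/40 kN·m, R_B = 44367/400 kN, M_B = -13027/40 kN·m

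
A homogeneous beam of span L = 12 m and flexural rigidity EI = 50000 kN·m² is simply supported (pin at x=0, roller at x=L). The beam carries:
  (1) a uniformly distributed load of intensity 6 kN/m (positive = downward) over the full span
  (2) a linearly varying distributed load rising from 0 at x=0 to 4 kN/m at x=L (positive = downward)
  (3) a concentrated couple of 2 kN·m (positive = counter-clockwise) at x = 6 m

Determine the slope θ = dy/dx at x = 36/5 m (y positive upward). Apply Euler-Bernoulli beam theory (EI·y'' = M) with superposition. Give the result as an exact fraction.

Load 1 — uniform load w=6 kN/m over full span:
  θ_1 = -w(L³-6Lx²+4x³)/(24EI) = -6·(12³-6·12·(36/5)²+4·(36/5)³)/(24·50000) = 999/390625 rad
Load 2 — triangular load w₀=4 kN/m (0→w₀ over full span):
  θ_2 = -w₀(7L⁴-30L²x²+15x⁴)/(360LEI) = -4·(7·12⁴-30·12²·(36/5)²+15·(36/5)⁴)/(360·12·50000) = 1392/1953125 rad
Load 3 — applied couple M₀=2 kN·m at a=6 m (b=L-a=6):
  θ_3 = (M₀x²/(2L)-M₀(x-a)+C₁)/EI  [x>a] with C₁=M₀(3b²-L²)/(6L)=-1 = (2·(36/5)²/(2·12)-2·((36/5)-6)+(-1))/50000 = 23/1250000 rad
Superposition: θ = Σ θ_i = 102767/31250000 rad ≈ 0.003289 rad

θ(36/5) = 102767/31250000 rad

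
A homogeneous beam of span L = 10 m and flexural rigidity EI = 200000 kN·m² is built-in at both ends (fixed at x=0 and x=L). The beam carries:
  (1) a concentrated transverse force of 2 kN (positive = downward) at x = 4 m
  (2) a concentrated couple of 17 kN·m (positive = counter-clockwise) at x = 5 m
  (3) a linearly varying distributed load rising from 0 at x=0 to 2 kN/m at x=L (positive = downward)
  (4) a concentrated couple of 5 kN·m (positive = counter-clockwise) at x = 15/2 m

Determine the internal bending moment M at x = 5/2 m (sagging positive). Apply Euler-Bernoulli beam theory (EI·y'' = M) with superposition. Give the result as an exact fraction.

M(5/2) = 2113/800 kN·m

Load 1 — point force P=2 kN at a=4 m (b=L-a=6):
  M_1 = Pb²(3a+b)x/L³ - Pab²/L²  [x≤a] = 2·6²·(3·4+6)·(5/2)/10³ - 2·4·6²/10² = 9/25 kN·m
Load 2 — applied couple M₀=17 kN·m at a=5 m (b=L-a=5):
  M_2 = R_Ax - M_A  [x≤a] with R_A=51/20, M_A=17/4 = (51/20)·(5/2) - (17/4) = 17/8 kN·m
Load 3 — triangular load w₀=2 kN/m (0→w₀ over full span):
  M_3 = 3w₀Lx/20 - w₀L²/30 - w₀x³/(6L) = 3·2·10·(5/2)/20 - 2·10²/30 - 2·(5/2)³/(6·10) = 5/16 kN·m
Load 4 — applied couple M₀=5 kN·m at a=15/2 m (b=L-a=5/2):
  M_4 = R_Ax - M_A  [x≤a] with R_A=9/16, M_A=25/16 = (9/16)·(5/2) - (25/16) = -5/32 kN·m
Superposition: M = Σ M_i = 2113/800 kN·m ≈ 2.641250 kN·m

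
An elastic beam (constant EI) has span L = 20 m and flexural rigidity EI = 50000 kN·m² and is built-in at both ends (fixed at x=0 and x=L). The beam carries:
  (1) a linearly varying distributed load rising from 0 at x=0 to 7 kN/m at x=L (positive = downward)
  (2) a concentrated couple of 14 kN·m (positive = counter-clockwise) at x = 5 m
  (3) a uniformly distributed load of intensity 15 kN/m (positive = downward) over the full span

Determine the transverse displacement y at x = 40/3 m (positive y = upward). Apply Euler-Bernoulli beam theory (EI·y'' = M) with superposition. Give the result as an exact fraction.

y(40/3) = -178139/1458000 m

Load 1 — triangular load w₀=7 kN/m (0→w₀ over full span):
  y_1 = -w₀x²(L-x)²(x+2L)/(120LEI) = -7·(40/3)²·(20-(40/3))²·((40/3)+2·20)/(120·20·50000) = -448/18225 m
Load 2 — applied couple M₀=14 kN·m at a=5 m (b=L-a=15):
  y_2 = (R_Ax³/6 - M_Ax²/2 - M₀(x-a)²/2)/EI  [x>a] with R_A=63/80, M_A=-21/8 = ((63/80)·(40/3)³/6 - (-21/8)·(40/3)²/2 - 14·((40/3)-5)²/2)/50000 = 7/6000 m
Load 3 — uniform load w=15 kN/m over full span:
  y_3 = -wx²(L-x)²/(24EI) = -15·(40/3)²·(20-(40/3))²/(24·50000) = -8/81 m
Superposition: y = Σ y_i = -178139/1458000 m ≈ -0.122180 m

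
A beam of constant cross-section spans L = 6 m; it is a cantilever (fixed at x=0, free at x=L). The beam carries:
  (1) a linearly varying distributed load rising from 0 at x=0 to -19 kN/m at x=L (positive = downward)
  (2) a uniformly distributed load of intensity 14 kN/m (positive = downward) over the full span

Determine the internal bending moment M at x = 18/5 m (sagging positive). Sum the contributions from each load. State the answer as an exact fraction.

M(18/5) = 888/125 kN·m

Load 1 — triangular load w₀=-19 kN/m (0→w₀ over full span):
  M_1 = w₀Lx/2 - w₀L²/3 - w₀x³/(6L) = (-19)·6·(18/5)/2 - (-19)·6²/3 - (-19)·(18/5)³/(6·6) = 5928/125 kN·m
Load 2 — uniform load w=14 kN/m over full span:
  M_2 = -w(L-x)²/2 = -14·(6-(18/5))²/2 = -1008/25 kN·m
Superposition: M = Σ M_i = 888/125 kN·m ≈ 7.104000 kN·m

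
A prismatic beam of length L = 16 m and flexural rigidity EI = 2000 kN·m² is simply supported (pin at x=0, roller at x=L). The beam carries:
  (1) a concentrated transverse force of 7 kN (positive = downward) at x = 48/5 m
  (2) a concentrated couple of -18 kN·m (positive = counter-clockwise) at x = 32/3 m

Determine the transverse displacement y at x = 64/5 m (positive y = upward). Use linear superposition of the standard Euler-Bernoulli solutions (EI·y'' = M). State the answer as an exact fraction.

y(64/5) = -448/3125 m

Load 1 — point force P=7 kN at a=48/5 m (b=L-a=32/5):
  y_1 = -Pa(L-x)(2Lx-a²-x²)/(6LEI)  [x>a] = -7·(48/5)·(16-(64/5))·(2·16·(64/5)-(48/5)²-(64/5)²)/(6·16·2000) = -2688/15625 m
Load 2 — applied couple M₀=-18 kN·m at a=32/3 m (b=L-a=16/3):
  y_2 = (M₀x³/(6L)-M₀(x-a)²/2+C₁x)/EI  [x>a] with C₁=M₀(3b²-L²)/(6L)=32 = ((-18)·(64/5)³/(6·16)-(-18)·((64/5)-(32/3))²/2+32·(64/5))/2000 = 448/15625 m
Superposition: y = Σ y_i = -448/3125 m ≈ -0.143360 m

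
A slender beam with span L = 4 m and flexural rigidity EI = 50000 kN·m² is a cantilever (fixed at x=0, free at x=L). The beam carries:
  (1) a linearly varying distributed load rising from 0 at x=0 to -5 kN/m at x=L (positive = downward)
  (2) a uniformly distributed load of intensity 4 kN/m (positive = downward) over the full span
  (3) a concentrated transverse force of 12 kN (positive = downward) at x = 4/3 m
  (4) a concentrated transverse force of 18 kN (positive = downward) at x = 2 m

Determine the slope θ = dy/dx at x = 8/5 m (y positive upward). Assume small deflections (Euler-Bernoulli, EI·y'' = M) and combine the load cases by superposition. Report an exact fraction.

θ(8/5) = -1136/1171875 rad

Load 1 — triangular load w₀=-5 kN/m (0→w₀ over full span):
  θ_1 = (w₀Lx²/4-w₀L²x/3-w₀x⁴/(24L))/EI = ((-5)·4·(8/5)²/4-(-5)·4²·(8/5)/3-(-5)·(8/5)⁴/(24·4))/50000 = 236/390625 rad
Load 2 — uniform load w=4 kN/m over full span:
  θ_2 = -wx(x²-3Lx+3L²)/(6EI) = -4·(8/5)·((8/5)²-3·4·(8/5)+3·4²)/(6·50000) = -784/1171875 rad
Load 3 — point force P=12 kN at a=4/3 m (b=L-a=8/3):
  θ_3 = -Pa²/(2EI)  [x>a] = -12·(4/3)²/(2·50000) = -2/9375 rad
Load 4 — point force P=18 kN at a=2 m (b=L-a=2):
  θ_4 = -Px(2a-x)/(2EI)  [x≤a] = -18·(8/5)·(2·2-(8/5))/(2·50000) = -54/78125 rad
Superposition: θ = Σ θ_i = -1136/1171875 rad ≈ -0.000969 rad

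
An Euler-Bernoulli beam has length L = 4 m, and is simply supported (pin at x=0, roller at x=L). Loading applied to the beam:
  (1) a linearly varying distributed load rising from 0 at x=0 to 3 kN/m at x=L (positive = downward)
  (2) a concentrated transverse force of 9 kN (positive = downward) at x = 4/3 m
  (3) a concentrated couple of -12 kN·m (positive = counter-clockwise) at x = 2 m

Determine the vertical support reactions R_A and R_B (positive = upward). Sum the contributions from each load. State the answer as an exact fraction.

R_A = 5 kN, R_B = 10 kN

Load 1 — triangular load w₀=3 kN/m (0→w₀ over full span):
  R_A = w₀L/6 = 3·4/6 = 2 kN
  R_B = w₀L/3 = 3·4/3 = 4 kN
Load 2 — point force P=9 kN at a=4/3 m (b=L-a=8/3):
  R_A = Pb/L = 9·(8/3)/4 = 6 kN
  R_B = Pa/L = 9·(4/3)/4 = 3 kN
Load 3 — applied couple M₀=-12 kN·m at a=2 m (b=L-a=2):
  R_A = M₀/L = (-12)/4 = -3 kN
  R_B = -M₀/L = -(-12)/4 = 3 kN
Superposition: R_A = 5 kN, R_B = 10 kN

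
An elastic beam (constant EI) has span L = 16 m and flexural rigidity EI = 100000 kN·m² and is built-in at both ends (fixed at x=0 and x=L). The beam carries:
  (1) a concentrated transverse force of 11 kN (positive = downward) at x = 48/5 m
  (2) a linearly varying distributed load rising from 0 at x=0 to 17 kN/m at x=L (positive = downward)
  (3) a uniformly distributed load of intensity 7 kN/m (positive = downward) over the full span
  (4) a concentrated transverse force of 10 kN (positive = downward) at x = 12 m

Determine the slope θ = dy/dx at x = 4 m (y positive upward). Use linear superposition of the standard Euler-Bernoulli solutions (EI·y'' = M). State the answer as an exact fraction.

θ(4) = -135827/25000000 rad

Load 1 — point force P=11 kN at a=48/5 m (b=L-a=32/5):
  θ_1 = -Pb²x(2aL-(3a+b)x)/(2L³EI)  [x≤a] = -11·(32/5)²·4·(2·(48/5)·16-(3·(48/5)+(32/5))·4)/(2·16³·100000) = -143/390625 rad
Load 2 — triangular load w₀=17 kN/m (0→w₀ over full span):
  θ_2 = -w₀(2x(L-x)(L-2x)(x+2L)+x²(L-x)²)/(120LEI) = -17·(2·4·(16-4)·(16-2·4)·(4+2·16)+4²·(16-4)²)/(120·16·100000) = -663/250000 rad
Load 3 — uniform load w=7 kN/m over full span:
  θ_3 = -wx(L-x)(L-2x)/(12EI) = -7·4·(16-4)·(16-2·4)/(12·100000) = -7/3125 rad
Load 4 — point force P=10 kN at a=12 m (b=L-a=4):
  θ_4 = -Pb²x(2aL-(3a+b)x)/(2L³EI)  [x≤a] = -10·4²·4·(2·12·16-(3·12+4)·4)/(2·16³·100000) = -7/40000 rad
Superposition: θ = Σ θ_i = -135827/25000000 rad ≈ -0.005433 rad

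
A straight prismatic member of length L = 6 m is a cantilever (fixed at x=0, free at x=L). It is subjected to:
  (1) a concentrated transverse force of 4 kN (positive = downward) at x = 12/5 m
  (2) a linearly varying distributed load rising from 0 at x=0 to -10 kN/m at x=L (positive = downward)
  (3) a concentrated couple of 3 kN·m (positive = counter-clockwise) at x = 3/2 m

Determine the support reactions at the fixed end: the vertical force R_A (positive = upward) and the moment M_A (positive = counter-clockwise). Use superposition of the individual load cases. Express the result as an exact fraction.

Load 1 — point force P=4 kN at a=12/5 m (b=L-a=18/5):
  R_A = P = 4 kN
  M_A = Pa = 4·(12/5) = 48/5 kN·m
Load 2 — triangular load w₀=-10 kN/m (0→w₀ over full span):
  R_A = w₀L/2 = (-10)·6/2 = -30 kN
  M_A = w₀L²/3 = (-10)·6²/3 = -120 kN·m
Load 3 — applied couple M₀=3 kN·m at a=3/2 m (b=L-a=9/2):
  R_A = 0 kN
  M_A = -M₀ = -3 kN·m
Superposition: R_A = -26 kN, M_A = -567/5 kN·m

R_A = -26 kN, M_A = -567/5 kN·m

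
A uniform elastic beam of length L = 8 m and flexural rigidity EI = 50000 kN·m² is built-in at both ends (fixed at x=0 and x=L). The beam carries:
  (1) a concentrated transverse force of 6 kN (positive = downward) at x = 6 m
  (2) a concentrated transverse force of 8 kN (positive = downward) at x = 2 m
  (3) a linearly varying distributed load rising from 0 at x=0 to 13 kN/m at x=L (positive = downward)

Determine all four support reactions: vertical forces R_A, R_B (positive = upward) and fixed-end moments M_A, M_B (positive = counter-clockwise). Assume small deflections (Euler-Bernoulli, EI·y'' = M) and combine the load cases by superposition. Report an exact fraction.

Load 1 — point force P=6 kN at a=6 m (b=L-a=2):
  R_A = Pb²(3a+b)/L³ = 6·2²·(3·6+2)/8³ = 15/16 kN
  M_A = Pab²/L² = 6·6·2²/8² = 9/4 kN·m
  R_B = Pa²(a+3b)/L³ = 6·6²·(6+3·2)/8³ = 81/16 kN
  M_B = -Pa²b/L² = -6·6²·2/8² = -27/4 kN·m
Load 2 — point force P=8 kN at a=2 m (b=L-a=6):
  R_A = Pb²(3a+b)/L³ = 8·6²·(3·2+6)/8³ = 27/4 kN
  M_A = Pab²/L² = 8·2·6²/8² = 9 kN·m
  R_B = Pa²(a+3b)/L³ = 8·2²·(2+3·6)/8³ = 5/4 kN
  M_B = -Pa²b/L² = -8·2²·6/8² = -3 kN·m
Load 3 — triangular load w₀=13 kN/m (0→w₀ over full span):
  R_A = 3w₀L/20 = 3·13·8/20 = 78/5 kN
  M_A = w₀L²/30 = 13·8²/30 = 416/15 kN·m
  R_B = 7w₀L/20 = 7·13·8/20 = 182/5 kN
  M_B = -w₀L²/20 = -13·8²/20 = -208/5 kN·m
Superposition: R_A = 1863/80 kN, M_A = 2339/60 kN·m, R_B = 3417/80 kN, M_B = -1027/20 kN·m

R_A = 1863/80 kN, M_A = 2339/60 kN·m, R_B = 3417/80 kN, M_B = -1027/20 kN·m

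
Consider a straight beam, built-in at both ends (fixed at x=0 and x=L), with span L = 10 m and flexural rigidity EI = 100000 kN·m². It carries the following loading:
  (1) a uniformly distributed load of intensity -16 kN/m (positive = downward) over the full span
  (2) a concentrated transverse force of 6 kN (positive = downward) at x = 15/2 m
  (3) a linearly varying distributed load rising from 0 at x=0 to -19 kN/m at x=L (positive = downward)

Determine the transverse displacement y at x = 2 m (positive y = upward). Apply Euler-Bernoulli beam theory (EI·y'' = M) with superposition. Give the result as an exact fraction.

Load 1 — uniform load w=-16 kN/m over full span:
  y_1 = -wx²(L-x)²/(24EI) = -(-16)·2²·(10-2)²/(24·100000) = 16/9375 m
Load 2 — point force P=6 kN at a=15/2 m (b=L-a=5/2):
  y_2 = -Pb²x²(3aL-(3a+b)x)/(6L³EI)  [x≤a] = -6·(5/2)²·2²·(3·(15/2)·10-(3·(15/2)+(5/2))·2)/(6·10³·100000) = -7/160000 m
Load 3 — triangular load w₀=-19 kN/m (0→w₀ over full span):
  y_3 = -w₀x²(L-x)²(x+2L)/(120LEI) = -(-19)·2²·(10-2)²·(2+2·10)/(120·10·100000) = 209/234375 m
Superposition: y = Σ y_i = 51093/20000000 m ≈ 0.002555 m

y(2) = 51093/20000000 m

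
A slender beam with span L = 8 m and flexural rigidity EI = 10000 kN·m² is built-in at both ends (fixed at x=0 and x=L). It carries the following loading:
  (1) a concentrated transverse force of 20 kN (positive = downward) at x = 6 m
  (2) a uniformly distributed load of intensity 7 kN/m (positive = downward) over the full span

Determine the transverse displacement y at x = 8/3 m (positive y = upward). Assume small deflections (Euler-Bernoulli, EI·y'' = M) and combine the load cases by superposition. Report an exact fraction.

Load 1 — point force P=20 kN at a=6 m (b=L-a=2):
  y_1 = -Pb²x²(3aL-(3a+b)x)/(6L³EI)  [x≤a] = -20·2²·(8/3)²·(3·6·8-(3·6+2)·(8/3))/(6·8³·10000) = -17/10125 m
Load 2 — uniform load w=7 kN/m over full span:
  y_2 = -wx²(L-x)²/(24EI) = -7·(8/3)²·(8-(8/3))²/(24·10000) = -896/151875 m
Superposition: y = Σ y_i = -1151/151875 m ≈ -0.007579 m

y(8/3) = -1151/151875 m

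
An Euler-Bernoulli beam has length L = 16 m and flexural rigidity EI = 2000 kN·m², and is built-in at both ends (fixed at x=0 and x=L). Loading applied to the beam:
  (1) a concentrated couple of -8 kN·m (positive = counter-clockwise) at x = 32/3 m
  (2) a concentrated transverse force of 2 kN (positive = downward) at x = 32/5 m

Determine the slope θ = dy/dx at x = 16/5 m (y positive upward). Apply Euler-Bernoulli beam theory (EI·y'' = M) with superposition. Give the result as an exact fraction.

θ(16/5) = -584/390625 rad

Load 1 — applied couple M₀=-8 kN·m at a=32/3 m (b=L-a=16/3):
  θ_1 = (R_Ax²/2 - M_Ax)/EI  [x≤a] with R_A=-2/3, M_A=-8/3 = ((-2/3)·(16/5)²/2 - (-8/3)·(16/5))/2000 = 8/3125 rad
Load 2 — point force P=2 kN at a=32/5 m (b=L-a=48/5):
  θ_2 = -Pb²x(2aL-(3a+b)x)/(2L³EI)  [x≤a] = -2·(48/5)²·(16/5)·(2·(32/5)·16-(3·(32/5)+(48/5))·(16/5))/(2·16³·2000) = -1584/390625 rad
Superposition: θ = Σ θ_i = -584/390625 rad ≈ -0.001495 rad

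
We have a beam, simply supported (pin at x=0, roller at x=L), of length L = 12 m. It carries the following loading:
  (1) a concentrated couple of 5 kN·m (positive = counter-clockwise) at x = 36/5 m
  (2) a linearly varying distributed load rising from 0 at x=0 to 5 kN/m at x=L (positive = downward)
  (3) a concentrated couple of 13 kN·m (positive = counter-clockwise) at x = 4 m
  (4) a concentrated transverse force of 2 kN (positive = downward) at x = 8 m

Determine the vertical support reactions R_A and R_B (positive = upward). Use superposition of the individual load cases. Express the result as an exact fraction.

R_A = 73/6 kN, R_B = 119/6 kN

Load 1 — applied couple M₀=5 kN·m at a=36/5 m (b=L-a=24/5):
  R_A = M₀/L = 5/12 kN
  R_B = -M₀/L = -5/12 kN
Load 2 — triangular load w₀=5 kN/m (0→w₀ over full span):
  R_A = w₀L/6 = 5·12/6 = 10 kN
  R_B = w₀L/3 = 5·12/3 = 20 kN
Load 3 — applied couple M₀=13 kN·m at a=4 m (b=L-a=8):
  R_A = M₀/L = 13/12 kN
  R_B = -M₀/L = -13/12 kN
Load 4 — point force P=2 kN at a=8 m (b=L-a=4):
  R_A = Pb/L = 2·4/12 = 2/3 kN
  R_B = Pa/L = 2·8/12 = 4/3 kN
Superposition: R_A = 73/6 kN, R_B = 119/6 kN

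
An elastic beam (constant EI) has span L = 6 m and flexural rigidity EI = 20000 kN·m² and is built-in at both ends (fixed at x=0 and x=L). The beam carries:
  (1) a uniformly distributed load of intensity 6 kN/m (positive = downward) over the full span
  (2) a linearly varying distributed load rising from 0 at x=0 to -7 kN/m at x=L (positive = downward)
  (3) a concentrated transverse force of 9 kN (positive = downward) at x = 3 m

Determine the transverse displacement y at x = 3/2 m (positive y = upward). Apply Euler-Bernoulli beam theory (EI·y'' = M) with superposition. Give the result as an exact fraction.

Load 1 — uniform load w=6 kN/m over full span:
  y_1 = -wx²(L-x)²/(24EI) = -6·(3/2)²·(6-(3/2))²/(24·20000) = -729/1280000 m
Load 2 — triangular load w₀=-7 kN/m (0→w₀ over full span):
  y_2 = -w₀x²(L-x)²(x+2L)/(120LEI) = -(-7)·(3/2)²·(6-(3/2))²·((3/2)+2·6)/(120·6·20000) = 15309/51200000 m
Load 3 — point force P=9 kN at a=3 m (b=L-a=3):
  y_3 = -Pb²x²(3aL-(3a+b)x)/(6L³EI)  [x≤a] = -9·3²·(3/2)²·(3·3·6-(3·3+3)·(3/2))/(6·6³·20000) = -81/320000 m
Superposition: y = Σ y_i = -26811/51200000 m ≈ -0.000524 m

y(3/2) = -26811/51200000 m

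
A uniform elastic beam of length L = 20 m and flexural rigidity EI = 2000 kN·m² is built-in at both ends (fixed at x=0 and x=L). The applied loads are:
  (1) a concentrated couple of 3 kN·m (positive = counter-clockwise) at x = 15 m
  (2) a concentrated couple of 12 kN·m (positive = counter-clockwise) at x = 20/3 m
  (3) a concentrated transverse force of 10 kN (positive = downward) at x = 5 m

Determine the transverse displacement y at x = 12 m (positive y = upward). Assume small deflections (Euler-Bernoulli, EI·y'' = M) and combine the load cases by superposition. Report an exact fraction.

y(12) = -151/2400 m

Load 1 — applied couple M₀=3 kN·m at a=15 m (b=L-a=5):
  y_1 = (R_Ax³/6 - M_Ax²/2)/EI  [x≤a] with R_A=27/160, M_A=15/16 = ((27/160)·12³/6 - (15/16)·12²/2)/2000 = -189/20000 m
Load 2 — applied couple M₀=12 kN·m at a=20/3 m (b=L-a=40/3):
  y_2 = (R_Ax³/6 - M_Ax²/2 - M₀(x-a)²/2)/EI  [x>a] with R_A=4/5, M_A=0 = ((4/5)·12³/6 - 0·12²/2 - 12·(12-(20/3))²/2)/2000 = 56/1875 m
Load 3 — point force P=10 kN at a=5 m (b=L-a=15):
  y_3 = -Pa²(L-x)²(3bL-(3b+a)(L-x))/(6L³EI)  [x>a] = -10·5²·(20-12)²·(3·15·20-(3·15+5)·(20-12))/(6·20³·2000) = -1/12 m
Superposition: y = Σ y_i = -151/2400 m ≈ -0.062917 m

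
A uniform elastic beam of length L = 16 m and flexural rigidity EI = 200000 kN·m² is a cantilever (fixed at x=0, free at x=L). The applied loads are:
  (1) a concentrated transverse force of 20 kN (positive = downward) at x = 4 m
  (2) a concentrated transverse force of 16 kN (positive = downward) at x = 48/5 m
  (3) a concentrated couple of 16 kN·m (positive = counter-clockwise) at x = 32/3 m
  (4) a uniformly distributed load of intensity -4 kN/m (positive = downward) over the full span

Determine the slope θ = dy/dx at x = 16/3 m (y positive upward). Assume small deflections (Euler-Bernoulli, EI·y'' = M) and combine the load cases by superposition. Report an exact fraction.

Load 1 — point force P=20 kN at a=4 m (b=L-a=12):
  θ_1 = -Pa²/(2EI)  [x>a] = -20·4²/(2·200000) = -1/1250 rad
Load 2 — point force P=16 kN at a=48/5 m (b=L-a=32/5):
  θ_2 = -Px(2a-x)/(2EI)  [x≤a] = -16·(16/3)·(2·(48/5)-(16/3))/(2·200000) = -416/140625 rad
Load 3 — applied couple M₀=16 kN·m at a=32/3 m (b=L-a=16/3):
  θ_3 = M₀x/EI  [x≤a] = 16·(16/3)/200000 = 4/9375 rad
Load 4 — uniform load w=-4 kN/m over full span:
  θ_4 = -wx(x²-3Lx+3L²)/(6EI) = -(-4)·(16/3)·((16/3)²-3·16·(16/3)+3·16²)/(6·200000) = 2432/253125 rad
Superposition: θ = Σ θ_i = 15887/2531250 rad ≈ 0.006276 rad

θ(16/3) = 15887/2531250 rad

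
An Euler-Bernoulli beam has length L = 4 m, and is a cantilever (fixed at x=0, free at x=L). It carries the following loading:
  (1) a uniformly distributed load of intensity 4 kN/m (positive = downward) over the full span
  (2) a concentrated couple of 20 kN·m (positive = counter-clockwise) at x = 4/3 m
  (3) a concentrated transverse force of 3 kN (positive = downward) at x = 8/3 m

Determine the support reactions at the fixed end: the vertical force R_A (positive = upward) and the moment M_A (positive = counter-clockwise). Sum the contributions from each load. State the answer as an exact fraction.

R_A = 19 kN, M_A = 20 kN·m

Load 1 — uniform load w=4 kN/m over full span:
  R_A = wL = 4·4 = 16 kN
  M_A = wL²/2 = 4·4²/2 = 32 kN·m
Load 2 — applied couple M₀=20 kN·m at a=4/3 m (b=L-a=8/3):
  R_A = 0 kN
  M_A = -M₀ = -20 kN·m
Load 3 — point force P=3 kN at a=8/3 m (b=L-a=4/3):
  R_A = P = 3 kN
  M_A = Pa = 3·(8/3) = 8 kN·m
Superposition: R_A = 19 kN, M_A = 20 kN·m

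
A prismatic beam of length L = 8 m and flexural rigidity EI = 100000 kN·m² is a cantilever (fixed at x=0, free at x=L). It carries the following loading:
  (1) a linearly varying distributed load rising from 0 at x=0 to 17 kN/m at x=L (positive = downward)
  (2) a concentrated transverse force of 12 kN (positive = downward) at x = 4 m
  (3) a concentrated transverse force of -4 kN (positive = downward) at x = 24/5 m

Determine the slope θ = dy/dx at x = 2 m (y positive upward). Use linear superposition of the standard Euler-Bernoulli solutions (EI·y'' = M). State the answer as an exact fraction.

Load 1 — triangular load w₀=17 kN/m (0→w₀ over full span):
  θ_1 = (w₀Lx²/4-w₀L²x/3-w₀x⁴/(24L))/EI = (17·8·2²/4-17·8²·2/3-17·2⁴/(24·8))/100000 = -2363/400000 rad
Load 2 — point force P=12 kN at a=4 m (b=L-a=4):
  θ_2 = -Px(2a-x)/(2EI)  [x≤a] = -12·2·(2·4-2)/(2·100000) = -9/12500 rad
Load 3 — point force P=-4 kN at a=24/5 m (b=L-a=16/5):
  θ_3 = -Px(2a-x)/(2EI)  [x≤a] = -(-4)·2·(2·(24/5)-2)/(2·100000) = 19/62500 rad
Superposition: θ = Σ θ_i = -12647/2000000 rad ≈ -0.006324 rad

θ(2) = -12647/2000000 rad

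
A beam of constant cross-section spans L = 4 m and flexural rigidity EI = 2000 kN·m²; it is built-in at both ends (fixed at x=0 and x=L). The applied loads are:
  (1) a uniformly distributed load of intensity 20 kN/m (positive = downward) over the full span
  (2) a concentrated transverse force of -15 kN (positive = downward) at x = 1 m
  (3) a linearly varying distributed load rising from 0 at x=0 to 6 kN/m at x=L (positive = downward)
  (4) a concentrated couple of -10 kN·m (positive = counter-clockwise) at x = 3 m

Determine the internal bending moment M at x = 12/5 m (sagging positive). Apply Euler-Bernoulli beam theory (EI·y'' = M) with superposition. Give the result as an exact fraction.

Load 1 — uniform load w=20 kN/m over full span:
  M_1 = wLx/2 - wL²/12 - wx²/2 = 20·4·(12/5)/2 - 20·4²/12 - 20·(12/5)²/2 = 176/15 kN·m
Load 2 — point force P=-15 kN at a=1 m (b=L-a=3):
  M_2 = Pa²(a+3b)(L-x)/L³ - Pa²b/L²  [x>a] = (-15)·1²·(1+3·3)·(4-(12/5))/4³ - (-15)·1²·3/4² = -15/16 kN·m
Load 3 — triangular load w₀=6 kN/m (0→w₀ over full span):
  M_3 = 3w₀Lx/20 - w₀L²/30 - w₀x³/(6L) = 3·6·4·(12/5)/20 - 6·4²/30 - 6·(12/5)³/(6·4) = 248/125 kN·m
Load 4 — applied couple M₀=-10 kN·m at a=3 m (b=L-a=1):
  M_4 = R_Ax - M_A  [x≤a] with R_A=-45/16, M_A=-25/8 = (-45/16)·(12/5) - (-25/8) = -29/8 kN·m
Superposition: M = Σ M_i = 54929/6000 kN·m ≈ 9.154833 kN·m

M(12/5) = 54929/6000 kN·m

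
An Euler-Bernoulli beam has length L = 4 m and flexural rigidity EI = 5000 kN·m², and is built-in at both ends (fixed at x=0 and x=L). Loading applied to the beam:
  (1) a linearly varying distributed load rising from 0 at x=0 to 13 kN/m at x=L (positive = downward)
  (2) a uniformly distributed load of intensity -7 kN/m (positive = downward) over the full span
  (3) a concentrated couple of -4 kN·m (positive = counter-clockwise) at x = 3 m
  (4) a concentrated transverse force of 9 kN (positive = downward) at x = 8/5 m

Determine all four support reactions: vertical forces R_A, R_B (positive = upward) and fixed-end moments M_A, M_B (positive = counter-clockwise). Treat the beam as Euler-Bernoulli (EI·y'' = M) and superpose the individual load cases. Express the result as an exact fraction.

R_A = -1493/1000 kN, M_A = 767/500 kN·m, R_B = 8493/1000 kN, M_B = -5659/1500 kN·m

Load 1 — triangular load w₀=13 kN/m (0→w₀ over full span):
  R_A = 3w₀L/20 = 3·13·4/20 = 39/5 kN
  M_A = w₀L²/30 = 13·4²/30 = 104/15 kN·m
  R_B = 7w₀L/20 = 7·13·4/20 = 91/5 kN
  M_B = -w₀L²/20 = -13·4²/20 = -52/5 kN·m
Load 2 — uniform load w=-7 kN/m over full span:
  R_A = wL/2 = (-7)·4/2 = -14 kN
  M_A = wL²/12 = (-7)·4²/12 = -28/3 kN·m
  R_B = wL/2 = (-7)·4/2 = -14 kN
  M_B = -wL²/12 = -(-7)·4²/12 = 28/3 kN·m
Load 3 — applied couple M₀=-4 kN·m at a=3 m (b=L-a=1):
  R_A = 6M₀ab/L³ = 6·(-4)·3·1/4³ = -9/8 kN
  M_A = M₀b(2a-b)/L² = (-4)·1·(2·3-1)/4² = -5/4 kN·m
  R_B = -6M₀ab/L³ = -6·(-4)·3·1/4³ = 9/8 kN
  M_B = M₀a(2b-a)/L² = (-4)·3·(2·1-3)/4² = 3/4 kN·m
Load 4 — point force P=9 kN at a=8/5 m (b=L-a=12/5):
  R_A = Pb²(3a+b)/L³ = 9·(12/5)²·(3·(8/5)+(12/5))/4³ = 729/125 kN
  M_A = Pab²/L² = 9·(8/5)·(12/5)²/4² = 648/125 kN·m
  R_B = Pa²(a+3b)/L³ = 9·(8/5)²·((8/5)+3·(12/5))/4³ = 396/125 kN
  M_B = -Pa²b/L² = -9·(8/5)²·(12/5)/4² = -432/125 kN·m
Superposition: R_A = -1493/1000 kN, M_A = 767/500 kN·m, R_B = 8493/1000 kN, M_B = -5659/1500 kN·m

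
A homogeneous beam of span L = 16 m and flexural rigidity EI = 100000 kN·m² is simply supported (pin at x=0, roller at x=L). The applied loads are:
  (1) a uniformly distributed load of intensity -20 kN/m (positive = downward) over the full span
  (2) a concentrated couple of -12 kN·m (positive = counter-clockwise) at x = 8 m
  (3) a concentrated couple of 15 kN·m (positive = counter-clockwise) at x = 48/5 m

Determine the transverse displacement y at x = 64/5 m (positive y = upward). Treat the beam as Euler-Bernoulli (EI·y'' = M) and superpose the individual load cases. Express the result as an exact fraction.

Load 1 — uniform load w=-20 kN/m over full span:
  y_1 = -wx(L³-2Lx²+x³)/(24EI) = -(-20)·(64/5)·(16³-2·16·(64/5)²+(64/5)³)/(24·100000) = 118784/1171875 m
Load 2 — applied couple M₀=-12 kN·m at a=8 m (b=L-a=8):
  y_2 = (M₀x³/(6L)-M₀(x-a)²/2+C₁x)/EI  [x>a] with C₁=M₀(3b²-L²)/(6L)=8 = ((-12)·(64/5)³/(6·16)-(-12)·((64/5)-8)²/2+8·(64/5))/100000 = -84/390625 m
Load 3 — applied couple M₀=15 kN·m at a=48/5 m (b=L-a=32/5):
  y_3 = (M₀x³/(6L)-M₀(x-a)²/2+C₁x)/EI  [x>a] with C₁=M₀(3b²-L²)/(6L)=-104/5 = (15·(64/5)³/(6·16)-15·((64/5)-(48/5))²/2+(-104/5)·(64/5))/100000 = -12/78125 m
Superposition: y = Σ y_i = 118352/1171875 m ≈ 0.100994 m

y(64/5) = 118352/1171875 m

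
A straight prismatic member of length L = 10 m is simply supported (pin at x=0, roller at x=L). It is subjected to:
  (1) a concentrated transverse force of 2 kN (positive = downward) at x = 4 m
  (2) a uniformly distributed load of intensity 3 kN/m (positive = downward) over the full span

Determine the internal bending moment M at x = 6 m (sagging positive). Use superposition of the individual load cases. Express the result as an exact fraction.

Load 1 — point force P=2 kN at a=4 m (b=L-a=6):
  M_1 = Pa(L-x)/L  [x>a] = 2·4·(10-6)/10 = 16/5 kN·m
Load 2 — uniform load w=3 kN/m over full span:
  M_2 = wx(L-x)/2 = 3·6·(10-6)/2 = 36 kN·m
Superposition: M = Σ M_i = 196/5 kN·m ≈ 39.200000 kN·m

M(6) = 196/5 kN·m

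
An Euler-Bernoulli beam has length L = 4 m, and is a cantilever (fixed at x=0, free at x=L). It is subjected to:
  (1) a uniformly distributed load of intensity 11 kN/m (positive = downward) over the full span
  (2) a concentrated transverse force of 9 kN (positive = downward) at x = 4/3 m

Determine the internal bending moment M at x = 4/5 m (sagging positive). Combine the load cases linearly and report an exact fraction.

M(4/5) = -1528/25 kN·m

Load 1 — uniform load w=11 kN/m over full span:
  M_1 = -w(L-x)²/2 = -11·(4-(4/5))²/2 = -1408/25 kN·m
Load 2 — point force P=9 kN at a=4/3 m (b=L-a=8/3):
  M_2 = -P(a-x)  [x≤a] = -9·((4/3)-(4/5)) = -24/5 kN·m
Superposition: M = Σ M_i = -1528/25 kN·m ≈ -61.120000 kN·m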